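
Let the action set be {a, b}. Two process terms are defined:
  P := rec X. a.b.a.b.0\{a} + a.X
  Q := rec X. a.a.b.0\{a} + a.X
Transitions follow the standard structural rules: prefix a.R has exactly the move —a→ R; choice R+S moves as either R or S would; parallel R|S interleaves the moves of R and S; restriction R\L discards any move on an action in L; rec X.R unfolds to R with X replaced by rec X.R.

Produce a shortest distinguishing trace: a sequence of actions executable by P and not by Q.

ab

Reachable graph of P (5 states):
  u0 = rec X. a.b.a.b.0\{a} + a.X has moves ··a··> u0, ··a··> u1
  u1 = b.a.b.0\{a} has moves ··b··> u2
  u2 = a.b.0\{a} has moves ··a··> u3
  u3 = b.0\{a} has moves ··b··> u4
  u4 = 0\{a} has moves deadlocked
Reachable graph of Q (4 states):
  v0 = rec X. a.a.b.0\{a} + a.X has moves ··a··> v0, ··a··> v1
  v1 = a.b.0\{a} has moves ··a··> v2
  v2 = b.0\{a} has moves ··b··> v3
  v3 = 0\{a} has moves deadlocked
Executing ab from P (initial set {u0}):
  after a @ step 1: {u0, u1}
  after b @ step 2: {u2}
  ✓ P
Executing ab from Q (initial set {v0}):
  after a @ step 1: {v0, v1}
  after b @ step 2: ∅  — Q cannot continue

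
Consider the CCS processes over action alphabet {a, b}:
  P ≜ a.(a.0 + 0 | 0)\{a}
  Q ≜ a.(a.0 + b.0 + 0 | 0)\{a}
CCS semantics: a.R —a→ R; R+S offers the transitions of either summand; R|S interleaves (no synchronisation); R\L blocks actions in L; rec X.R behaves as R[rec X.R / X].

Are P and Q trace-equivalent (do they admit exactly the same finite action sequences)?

P's transition system — 2 states:
  p0 = a.(a.0 + 0 | 0)\{a} | -a-> p1
  p1 = (a.0 + 0 | 0)\{a} | deadlocked
Q's transition system — 3 states:
  q0 = a.(a.0 + b.0 + 0 | 0)\{a} | -a-> q1
  q1 = (a.0 + b.0 + 0 | 0)\{a} | -b-> q2
  q2 = 0\{a} | deadlocked
Run σ = ⟨ab⟩ on Q: start {q0}
  after a @ step 1: {q1}
  after b @ step 2: {q2}
  — Q admits the full trace.
Run σ = ⟨ab⟩ on P: start {p0}
  after a @ step 1: {p1}
  after b @ step 2: ∅ (P stuck)

traces(P) ≠ traces(Q) — witness ⟨ab⟩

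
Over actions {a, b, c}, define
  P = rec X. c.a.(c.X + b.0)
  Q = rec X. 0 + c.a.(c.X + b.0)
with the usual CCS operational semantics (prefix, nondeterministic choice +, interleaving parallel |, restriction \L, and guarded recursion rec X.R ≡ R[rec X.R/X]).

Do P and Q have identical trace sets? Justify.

Reachable graph of P (4 states):
  s0 = rec X. c.a.(c.X + b.0) → --c--▸ s1
  s1 = a.(c.(rec X. c.a.(c.X + b.0)) + b.0) → --a--▸ s2
  s2 = c.(rec X. c.a.(c.X + b.0)) + b.0 → --b--▸ s3, --c--▸ s0
  s3 = 0 → deadlocked
Reachable graph of Q (4 states):
  t0 = rec X. 0 + c.a.(c.X + b.0) → --c--▸ t1
  t1 = a.(c.(rec X. 0 + c.a.(c.X + b.0)) + b.0) → --a--▸ t2
  t2 = c.(rec X. 0 + c.a.(c.X + b.0)) + b.0 → --b--▸ t3, --c--▸ t0
  t3 = 0 → deadlocked
Bisimilarity quotient blocks:
  B0 = {s0, t0}
  B1 = {s1, t1}
  B2 = {s2, t2}
  B3 = {s3, t3}
s0 ∈ B0, t0 ∈ B0 → same block
Bisimilar ⇒ trace-equivalent.

traces(P) = traces(Q)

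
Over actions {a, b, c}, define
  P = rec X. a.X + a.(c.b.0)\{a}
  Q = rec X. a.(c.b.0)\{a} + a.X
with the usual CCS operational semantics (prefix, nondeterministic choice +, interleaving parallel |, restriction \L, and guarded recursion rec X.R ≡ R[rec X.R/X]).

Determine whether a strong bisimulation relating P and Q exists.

P ~ Q

Reachable graph of P (4 states):
  u0 = rec X. a.X + a.(c.b.0)\{a} | ··a··> u0, ··a··> u1
  u1 = (c.b.0)\{a} | ··c··> u2
  u2 = (b.0)\{a} | ··b··> u3
  u3 = 0\{a} | ·
Reachable graph of Q (4 states):
  v0 = rec X. a.(c.b.0)\{a} + a.X | ··a··> v0, ··a··> v1
  v1 = (c.b.0)\{a} | ··c··> v2
  v2 = (b.0)\{a} | ··b··> v3
  v3 = 0\{a} | ·
Coarsest stable partition (strong bisimilarity classes):
  B0 = {u0, v0}
  B1 = {u1, v1}
  B2 = {u2, v2}
  B3 = {u3, v3}
u0 ∈ B0, v0 ∈ B0 → same block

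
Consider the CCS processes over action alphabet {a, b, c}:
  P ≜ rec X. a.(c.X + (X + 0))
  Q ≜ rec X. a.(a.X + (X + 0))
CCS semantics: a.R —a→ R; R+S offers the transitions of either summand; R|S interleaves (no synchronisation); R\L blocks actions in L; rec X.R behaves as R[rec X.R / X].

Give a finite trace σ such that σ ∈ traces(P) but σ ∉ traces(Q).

Reachable graph of P (2 states):
  m0 = rec X. a.(c.X + (X + 0)) | —a→ m1
  m1 = c.(rec X. a.(c.X + (X + 0))) + ((rec X. a.(c.X + (X + 0))) + 0) | —a→ m1, —c→ m0
Reachable graph of Q (2 states):
  n0 = rec X. a.(a.X + (X + 0)) | —a→ n1
  n1 = a.(rec X. a.(a.X + (X + 0))) + ((rec X. a.(a.X + (X + 0))) + 0) | —a→ n0, —a→ n1
Trace ⟨ac⟩ through P, begin at {m0}:
  [1] a ⇒ {m1}
  [2] c ⇒ {m0}
  — P admits the full trace.
Trace ⟨ac⟩ through Q, begin at {n0}:
  [1] a ⇒ {n1}
  [2] c ⇒ no successor for Q

ac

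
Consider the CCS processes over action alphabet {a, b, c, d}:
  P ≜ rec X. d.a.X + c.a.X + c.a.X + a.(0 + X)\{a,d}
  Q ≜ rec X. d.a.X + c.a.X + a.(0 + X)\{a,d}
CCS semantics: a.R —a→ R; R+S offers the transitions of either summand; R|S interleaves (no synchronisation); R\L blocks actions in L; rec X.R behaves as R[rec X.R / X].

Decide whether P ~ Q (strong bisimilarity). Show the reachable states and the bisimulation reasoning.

YES

P's transition system — 4 states:
  p0 = rec X. d.a.X + c.a.X + c.a.X + a.(0 + X)\{a,d} :: =a=> p1, =c=> p2, =d=> p2
  p1 = (0 + (rec X. d.a.X + c.a.X + c.a.X + a.(0 + X)\{a,d}))\{a,d} :: =c=> p3
  p2 = a.(rec X. d.a.X + c.a.X + c.a.X + a.(0 + X)\{a,d}) :: =a=> p0
  p3 = (a.(rec X. d.a.X + c.a.X + c.a.X + a.(0 + X)\{a,d}))\{a,d} :: (no moves)
Q's transition system — 4 states:
  q0 = rec X. d.a.X + c.a.X + a.(0 + X)\{a,d} :: =a=> q1, =c=> q2, =d=> q2
  q1 = (0 + (rec X. d.a.X + c.a.X + a.(0 + X)\{a,d}))\{a,d} :: =c=> q3
  q2 = a.(rec X. d.a.X + c.a.X + a.(0 + X)\{a,d}) :: =a=> q0
  q3 = (a.(rec X. d.a.X + c.a.X + a.(0 + X)\{a,d}))\{a,d} :: (no moves)
Partition-refinement fixed point:
  B0 = {p0, q0}
  B1 = {p2, q2}
  B2 = {p1, q1}
  B3 = {p3, q3}
p0 ∈ B0, q0 ∈ B0 → same block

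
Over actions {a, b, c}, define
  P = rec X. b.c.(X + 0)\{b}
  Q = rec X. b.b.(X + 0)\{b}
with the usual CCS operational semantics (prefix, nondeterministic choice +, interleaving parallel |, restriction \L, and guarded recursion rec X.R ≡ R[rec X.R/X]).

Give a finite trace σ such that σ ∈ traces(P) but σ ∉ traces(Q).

Reachable graph of P (3 states):
  m0 = rec X. b.c.(X + 0)\{b} has moves --b--▸ m1
  m1 = c.((rec X. b.c.(X + 0)\{b}) + 0)\{b} has moves --c--▸ m2
  m2 = ((rec X. b.c.(X + 0)\{b}) + 0)\{b} has moves ∅
Reachable graph of Q (3 states):
  n0 = rec X. b.b.(X + 0)\{b} has moves --b--▸ n1
  n1 = b.((rec X. b.b.(X + 0)\{b}) + 0)\{b} has moves --b--▸ n2
  n2 = ((rec X. b.b.(X + 0)\{b}) + 0)\{b} has moves ∅
Run σ = ⟨bc⟩ on P: start {m0}
  [1] b ⇒ {m1}
  [2] c ⇒ {m2}
  ✓ P
Run σ = ⟨bc⟩ on Q: start {n0}
  [1] b ⇒ {n1}
  [2] c ⇒ ∅ (Q stuck)

bc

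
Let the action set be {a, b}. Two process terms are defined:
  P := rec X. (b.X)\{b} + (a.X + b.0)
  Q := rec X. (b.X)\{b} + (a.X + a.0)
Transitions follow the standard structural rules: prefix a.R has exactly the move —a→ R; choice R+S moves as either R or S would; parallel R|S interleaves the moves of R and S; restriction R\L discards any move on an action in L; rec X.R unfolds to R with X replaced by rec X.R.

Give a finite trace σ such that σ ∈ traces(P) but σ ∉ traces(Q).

P's transition system — 2 states:
  m0 = rec X. (b.X)\{b} + (a.X + b.0) | =a=> m0, =b=> m1
  m1 = 0 | (no moves)
Q's transition system — 2 states:
  n0 = rec X. (b.X)\{b} + (a.X + a.0) | =a=> n0, =a=> n1
  n1 = 0 | (no moves)
Trace ⟨b⟩ through P, begin at {m0}:
  after b @ step 1: {m1}
  — P admits the full trace.
Trace ⟨b⟩ through Q, begin at {n0}:
  after b @ step 1: no successor for Q

b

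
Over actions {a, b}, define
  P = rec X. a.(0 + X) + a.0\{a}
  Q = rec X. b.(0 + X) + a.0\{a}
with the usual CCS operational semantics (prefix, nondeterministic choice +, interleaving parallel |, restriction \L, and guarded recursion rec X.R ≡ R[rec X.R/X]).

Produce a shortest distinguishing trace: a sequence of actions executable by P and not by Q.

aa

Reachable graph of P (3 states):
  u0 = rec X. a.(0 + X) + a.0\{a} has moves —a→ u1, —a→ u2
  u1 = 0 + (rec X. a.(0 + X) + a.0\{a}) has moves —a→ u1, —a→ u2
  u2 = 0\{a} has moves deadlocked
Reachable graph of Q (3 states):
  v0 = rec X. b.(0 + X) + a.0\{a} has moves —a→ v1, —b→ v2
  v1 = 0\{a} has moves deadlocked
  v2 = 0 + (rec X. b.(0 + X) + a.0\{a}) has moves —a→ v1, —b→ v2
Trace ⟨aa⟩ through P, begin at {u0}:
  after a @ step 1: {u1, u2}
  after a @ step 2: {u1, u2}
  ✓ P
Trace ⟨aa⟩ through Q, begin at {v0}:
  after a @ step 1: {v1}
  after a @ step 2: no successor for Q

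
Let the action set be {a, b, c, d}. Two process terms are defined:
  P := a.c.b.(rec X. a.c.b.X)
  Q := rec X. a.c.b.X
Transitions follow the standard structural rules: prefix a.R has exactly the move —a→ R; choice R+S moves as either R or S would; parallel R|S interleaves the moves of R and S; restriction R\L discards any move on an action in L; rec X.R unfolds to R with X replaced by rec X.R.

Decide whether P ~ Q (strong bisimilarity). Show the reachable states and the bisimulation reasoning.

bisimilar

P's transition system — 4 states:
  s0 = a.c.b.(rec X. a.c.b.X) :: —a→ s1
  s1 = c.b.(rec X. a.c.b.X) :: —c→ s2
  s2 = b.(rec X. a.c.b.X) :: —b→ s3
  s3 = rec X. a.c.b.X :: —a→ s1
Q's transition system — 3 states:
  t0 = rec X. a.c.b.X :: —a→ t1
  t1 = c.b.(rec X. a.c.b.X) :: —c→ t2
  t2 = b.(rec X. a.c.b.X) :: —b→ t0
Partition-refinement fixed point:
  B0 = {s0, s3, t0}
  B1 = {s1, t1}
  B2 = {s2, t2}
s0 ∈ B0, t0 ∈ B0 → same block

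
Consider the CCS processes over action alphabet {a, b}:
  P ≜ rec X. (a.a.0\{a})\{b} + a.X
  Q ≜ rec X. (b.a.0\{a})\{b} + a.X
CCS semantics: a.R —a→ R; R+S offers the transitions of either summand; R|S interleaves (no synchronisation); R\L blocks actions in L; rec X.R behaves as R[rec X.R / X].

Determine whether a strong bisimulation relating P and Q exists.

LTS(P): 3 reachable states
  m0 = rec X. (a.a.0\{a})\{b} + a.X | =a=> m0, =a=> m1
  m1 = (a.0\{a})\{b} | =a=> m2
  m2 = 0\{a}\{b} | deadlocked
LTS(Q): 1 reachable states
  n0 = rec X. (b.a.0\{a})\{b} + a.X | =a=> n0
Partition-refinement fixed point:
  B0 = {m0}
  B1 = {m1}
  B2 = {m2}
  B3 = {n0}
m0 ∈ B0, n0 ∈ B3 → different blocks

not bisimilar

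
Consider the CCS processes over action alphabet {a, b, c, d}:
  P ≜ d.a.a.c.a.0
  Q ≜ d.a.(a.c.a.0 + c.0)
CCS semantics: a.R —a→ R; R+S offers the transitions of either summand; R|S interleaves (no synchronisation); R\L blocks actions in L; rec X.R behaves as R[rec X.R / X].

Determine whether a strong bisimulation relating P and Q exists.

P ≁ Q

P's transition system — 6 states:
  m0 = d.a.a.c.a.0 :: —d→ m1
  m1 = a.a.c.a.0 :: —a→ m2
  m2 = a.c.a.0 :: —a→ m3
  m3 = c.a.0 :: —c→ m4
  m4 = a.0 :: —a→ m5
  m5 = 0 :: ·
Q's transition system — 6 states:
  n0 = d.a.(a.c.a.0 + c.0) :: —d→ n1
  n1 = a.(a.c.a.0 + c.0) :: —a→ n2
  n2 = a.c.a.0 + c.0 :: —a→ n3, —c→ n4
  n3 = c.a.0 :: —c→ n5
  n4 = 0 :: ·
  n5 = a.0 :: —a→ n4
Partition-refinement fixed point:
  B0 = {m0}
  B1 = {m1}
  B2 = {m2}
  B3 = {m3, n3}
  B4 = {m4, n5}
  B5 = {m5, n4}
  B6 = {n0}
  B7 = {n1}
  B8 = {n2}
m0 ∈ B0, n0 ∈ B6 → different blocks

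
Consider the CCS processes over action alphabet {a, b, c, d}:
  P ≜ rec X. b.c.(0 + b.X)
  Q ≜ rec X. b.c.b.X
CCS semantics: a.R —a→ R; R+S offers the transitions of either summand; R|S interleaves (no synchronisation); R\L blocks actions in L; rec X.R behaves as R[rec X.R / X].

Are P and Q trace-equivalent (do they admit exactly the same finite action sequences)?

Reachable graph of P (3 states):
  m0 = rec X. b.c.(0 + b.X) → ··b··> m1
  m1 = c.(0 + b.(rec X. b.c.(0 + b.X))) → ··c··> m2
  m2 = 0 + b.(rec X. b.c.(0 + b.X)) → ··b··> m0
Reachable graph of Q (3 states):
  n0 = rec X. b.c.b.X → ··b··> n1
  n1 = c.b.(rec X. b.c.b.X) → ··c··> n2
  n2 = b.(rec X. b.c.b.X) → ··b··> n0
Coarsest stable partition (strong bisimilarity classes):
  B0 = {m0, n0}
  B1 = {m1, n1}
  B2 = {m2, n2}
m0 ∈ B0, n0 ∈ B0 → same block
Bisimilar ⇒ trace-equivalent.

trace-equivalent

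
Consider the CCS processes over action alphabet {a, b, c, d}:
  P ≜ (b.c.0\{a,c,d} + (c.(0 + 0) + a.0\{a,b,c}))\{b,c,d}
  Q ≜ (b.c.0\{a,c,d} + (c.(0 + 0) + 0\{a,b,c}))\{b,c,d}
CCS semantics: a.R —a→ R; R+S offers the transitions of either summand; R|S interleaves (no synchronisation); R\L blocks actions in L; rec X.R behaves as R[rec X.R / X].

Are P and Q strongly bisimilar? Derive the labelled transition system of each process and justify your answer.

not bisimilar

LTS(P): 2 reachable states
  u0 = (b.c.0\{a,c,d} + (c.(0 + 0) + a.0\{a,b,c}))\{b,c,d} ⊢ -a-> u1
  u1 = 0\{a,b,c}\{b,c,d} ⊢ stopped
LTS(Q): 1 reachable states
  v0 = (b.c.0\{a,c,d} + (c.(0 + 0) + 0\{a,b,c}))\{b,c,d} ⊢ stopped
Partition-refinement fixed point:
  B0 = {u0}
  B1 = {u1, v0}
u0 ∈ B0, v0 ∈ B1 → different blocks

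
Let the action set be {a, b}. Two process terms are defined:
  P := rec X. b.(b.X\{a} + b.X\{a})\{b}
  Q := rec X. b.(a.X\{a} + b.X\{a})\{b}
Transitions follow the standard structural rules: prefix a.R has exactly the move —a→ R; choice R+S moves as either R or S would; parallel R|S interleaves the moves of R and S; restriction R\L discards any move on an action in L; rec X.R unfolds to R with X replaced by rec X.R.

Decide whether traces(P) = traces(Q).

Reachable graph of P (2 states):
  s0 = rec X. b.(b.X\{a} + b.X\{a})\{b} | -b-> s1
  s1 = (b.(rec X. b.(b.X\{a} + b.X\{a})\{b})\{a} + b.(rec X. b.(b.X\{a} + b.X\{a})\{b})\{a})\{b} | (no moves)
Reachable graph of Q (3 states):
  t0 = rec X. b.(a.X\{a} + b.X\{a})\{b} | -b-> t1
  t1 = (a.(rec X. b.(a.X\{a} + b.X\{a})\{b})\{a} + b.(rec X. b.(a.X\{a} + b.X\{a})\{b})\{a})\{b} | -a-> t2
  t2 = (rec X. b.(a.X\{a} + b.X\{a})\{b})\{a}\{b} | (no moves)
Trace ⟨ba⟩ through Q, begin at {t0}:
  step 1 (b): {t1}
  step 2 (a): {t2}
  — Q admits the full trace.
Trace ⟨ba⟩ through P, begin at {s0}:
  step 1 (b): {s1}
  step 2 (a): ∅ (P stuck)

traces(P) ≠ traces(Q) — witness ⟨ba⟩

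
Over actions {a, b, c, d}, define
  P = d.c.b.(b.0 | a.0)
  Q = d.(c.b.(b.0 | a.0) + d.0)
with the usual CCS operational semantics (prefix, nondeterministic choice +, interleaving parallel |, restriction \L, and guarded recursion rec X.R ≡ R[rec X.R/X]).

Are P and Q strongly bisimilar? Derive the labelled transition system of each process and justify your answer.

not bisimilar

LTS(P): 7 reachable states
  p0 = d.c.b.(b.0 | a.0) | ··d··> p1
  p1 = c.b.(b.0 | a.0) | ··c··> p2
  p2 = b.(b.0 | a.0) | ··b··> p3
  p3 = b.0 | a.0 | ··a··> p4, ··b··> p5
  p4 = b.0 | 0 | ··b··> p6
  p5 = 0 | a.0 | ··a··> p6
  p6 = 0 | 0 | deadlocked
LTS(Q): 8 reachable states
  q0 = d.(c.b.(b.0 | a.0) + d.0) | ··d··> q1
  q1 = c.b.(b.0 | a.0) + d.0 | ··c··> q2, ··d··> q3
  q2 = b.(b.0 | a.0) | ··b··> q4
  q3 = 0 | deadlocked
  q4 = b.0 | a.0 | ··a··> q5, ··b··> q6
  q5 = b.0 | 0 | ··b··> q7
  q6 = 0 | a.0 | ··a··> q7
  q7 = 0 | 0 | deadlocked
Bisimilarity quotient blocks:
  B0 = {p0}
  B1 = {p1}
  B2 = {p2, q2}
  B3 = {p3, q4}
  B4 = {p5, q6}
  B5 = {p6, q3, q7}
  B6 = {p4, q5}
  B7 = {q0}
  B8 = {q1}
p0 ∈ B0, q0 ∈ B7 → different blocks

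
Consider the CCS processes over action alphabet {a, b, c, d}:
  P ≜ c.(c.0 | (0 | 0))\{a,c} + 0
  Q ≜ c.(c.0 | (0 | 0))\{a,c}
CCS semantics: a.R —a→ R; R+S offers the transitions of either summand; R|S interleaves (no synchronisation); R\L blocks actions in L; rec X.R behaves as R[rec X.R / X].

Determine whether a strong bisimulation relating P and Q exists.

Reachable graph of P (2 states):
  m0 = c.(c.0 | (0 | 0))\{a,c} + 0 → =c=> m1
  m1 = (c.0 | (0 | 0))\{a,c} → stopped
Reachable graph of Q (2 states):
  n0 = c.(c.0 | (0 | 0))\{a,c} → =c=> n1
  n1 = (c.0 | (0 | 0))\{a,c} → stopped
Bisimilarity quotient blocks:
  B0 = {m0, n0}
  B1 = {m1, n1}
m0 ∈ B0, n0 ∈ B0 → same block

YES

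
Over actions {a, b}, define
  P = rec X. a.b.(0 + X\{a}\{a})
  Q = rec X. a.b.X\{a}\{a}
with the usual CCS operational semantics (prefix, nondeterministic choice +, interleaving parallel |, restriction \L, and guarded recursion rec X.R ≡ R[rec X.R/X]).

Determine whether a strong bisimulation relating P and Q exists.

P ~ Q

P's transition system — 3 states:
  p0 = rec X. a.b.(0 + X\{a}\{a}) :: —a→ p1
  p1 = b.(0 + (rec X. a.b.(0 + X\{a}\{a}))\{a}\{a}) :: —b→ p2
  p2 = 0 + (rec X. a.b.(0 + X\{a}\{a}))\{a}\{a} :: ∅
Q's transition system — 3 states:
  q0 = rec X. a.b.X\{a}\{a} :: —a→ q1
  q1 = b.(rec X. a.b.X\{a}\{a})\{a}\{a} :: —b→ q2
  q2 = (rec X. a.b.X\{a}\{a})\{a}\{a} :: ∅
Partition-refinement fixed point:
  B0 = {p0, q0}
  B1 = {p1, q1}
  B2 = {p2, q2}
p0 ∈ B0, q0 ∈ B0 → same block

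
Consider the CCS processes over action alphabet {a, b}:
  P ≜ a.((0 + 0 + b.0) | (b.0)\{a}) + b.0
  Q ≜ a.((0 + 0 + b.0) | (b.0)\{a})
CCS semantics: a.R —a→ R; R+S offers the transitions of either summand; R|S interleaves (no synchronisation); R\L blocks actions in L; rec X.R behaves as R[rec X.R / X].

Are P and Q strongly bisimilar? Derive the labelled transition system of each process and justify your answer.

P ≁ Q

LTS(P): 6 reachable states
  p0 = a.((0 + 0 + b.0) | (b.0)\{a}) + b.0 | --a--▸ p1, --b--▸ p2
  p1 = (0 + 0 + b.0) | (b.0)\{a} | --b--▸ p3, --b--▸ p4
  p2 = 0 | ·
  p3 = (0 + 0 + b.0) | 0\{a} | --b--▸ p5
  p4 = 0 | (b.0)\{a} | --b--▸ p5
  p5 = 0 | 0\{a} | ·
LTS(Q): 5 reachable states
  q0 = a.((0 + 0 + b.0) | (b.0)\{a}) | --a--▸ q1
  q1 = (0 + 0 + b.0) | (b.0)\{a} | --b--▸ q2, --b--▸ q3
  q2 = (0 + 0 + b.0) | 0\{a} | --b--▸ q4
  q3 = 0 | (b.0)\{a} | --b--▸ q4
  q4 = 0 | 0\{a} | ·
Partition-refinement fixed point:
  B0 = {p0}
  B1 = {p1, q1}
  B2 = {p3, p4, q2, q3}
  B3 = {p2, p5, q4}
  B4 = {q0}
p0 ∈ B0, q0 ∈ B4 → different blocks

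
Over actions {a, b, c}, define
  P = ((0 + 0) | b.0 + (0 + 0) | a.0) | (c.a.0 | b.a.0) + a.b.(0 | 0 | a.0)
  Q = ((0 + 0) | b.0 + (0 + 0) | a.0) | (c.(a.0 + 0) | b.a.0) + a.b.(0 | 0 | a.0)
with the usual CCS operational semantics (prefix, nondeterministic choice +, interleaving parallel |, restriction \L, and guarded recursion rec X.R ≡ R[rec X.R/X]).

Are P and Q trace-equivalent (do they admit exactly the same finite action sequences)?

trace-equivalent

Reachable graph of P (21 states):
  m0 = ((0 + 0) | b.0 + (0 + 0) | a.0) | (c.a.0 | b.a.0) + a.b.(0 | 0 | a.0) ⊢ -a-> m1, -a-> m2, -b-> m1, -b-> m3, -c-> m4
  m1 = (0 + 0) | 0 | (c.a.0 | b.a.0) ⊢ -b-> m5, -c-> m6
  m2 = b.(0 | 0 | a.0) ⊢ -b-> m7
  m3 = ((0 + 0) | b.0 + (0 + 0) | a.0) | (c.a.0 | a.0) ⊢ -a-> m5, -a-> m8, -b-> m5, -c-> m9
  m4 = ((0 + 0) | b.0 + (0 + 0) | a.0) | (a.0 | b.a.0) ⊢ -a-> m10, -a-> m6, -b-> m6, -b-> m9
  m5 = (0 + 0) | 0 | (c.a.0 | a.0) ⊢ -a-> m11, -c-> m12
  m6 = (0 + 0) | 0 | (a.0 | b.a.0) ⊢ -a-> m13, -b-> m12
  m7 = 0 | 0 | a.0 ⊢ -a-> m14
  m8 = ((0 + 0) | b.0 + (0 + 0) | a.0) | (c.a.0 | 0) ⊢ -a-> m11, -b-> m11, -c-> m15
  m9 = ((0 + 0) | b.0 + (0 + 0) | a.0) | (a.0 | a.0) ⊢ -a-> m12, -a-> m15, -a-> m16, -b-> m12
  m10 = ((0 + 0) | b.0 + (0 + 0) | a.0) | (0 | b.a.0) ⊢ -a-> m13, -b-> m13, -b-> m16
  m11 = (0 + 0) | 0 | (c.a.0 | 0) ⊢ -c-> m17
  m12 = (0 + 0) | 0 | (a.0 | a.0) ⊢ -a-> m17, -a-> m18
  m13 = (0 + 0) | 0 | (0 | b.a.0) ⊢ -b-> m18
  m14 = 0 | 0 | 0 ⊢ ∅
  m15 = ((0 + 0) | b.0 + (0 + 0) | a.0) | (a.0 | 0) ⊢ -a-> m17, -a-> m19, -b-> m17
  m16 = ((0 + 0) | b.0 + (0 + 0) | a.0) | (0 | a.0) ⊢ -a-> m18, -a-> m19, -b-> m18
  m17 = (0 + 0) | 0 | (a.0 | 0) ⊢ -a-> m20
  m18 = (0 + 0) | 0 | (0 | a.0) ⊢ -a-> m20
  m19 = ((0 + 0) | b.0 + (0 + 0) | a.0) | (0 | 0) ⊢ -a-> m20, -b-> m20
  m20 = (0 + 0) | 0 | (0 | 0) ⊢ ∅
Reachable graph of Q (21 states):
  n0 = ((0 + 0) | b.0 + (0 + 0) | a.0) | (c.(a.0 + 0) | b.a.0) + a.b.(0 | 0 | a.0) ⊢ -a-> n1, -a-> n2, -b-> n1, -b-> n3, -c-> n4
  n1 = (0 + 0) | 0 | (c.(a.0 + 0) | b.a.0) ⊢ -b-> n5, -c-> n6
  n2 = b.(0 | 0 | a.0) ⊢ -b-> n7
  n3 = ((0 + 0) | b.0 + (0 + 0) | a.0) | (c.(a.0 + 0) | a.0) ⊢ -a-> n5, -a-> n8, -b-> n5, -c-> n9
  n4 = ((0 + 0) | b.0 + (0 + 0) | a.0) | ((a.0 + 0) | b.a.0) ⊢ -a-> n10, -a-> n6, -b-> n6, -b-> n9
  n5 = (0 + 0) | 0 | (c.(a.0 + 0) | a.0) ⊢ -a-> n11, -c-> n12
  n6 = (0 + 0) | 0 | ((a.0 + 0) | b.a.0) ⊢ -a-> n13, -b-> n12
  n7 = 0 | 0 | a.0 ⊢ -a-> n14
  n8 = ((0 + 0) | b.0 + (0 + 0) | a.0) | (c.(a.0 + 0) | 0) ⊢ -a-> n11, -b-> n11, -c-> n15
  n9 = ((0 + 0) | b.0 + (0 + 0) | a.0) | ((a.0 + 0) | a.0) ⊢ -a-> n12, -a-> n15, -a-> n16, -b-> n12
  n10 = ((0 + 0) | b.0 + (0 + 0) | a.0) | (0 | b.a.0) ⊢ -a-> n13, -b-> n13, -b-> n16
  n11 = (0 + 0) | 0 | (c.(a.0 + 0) | 0) ⊢ -c-> n17
  n12 = (0 + 0) | 0 | ((a.0 + 0) | a.0) ⊢ -a-> n17, -a-> n18
  n13 = (0 + 0) | 0 | (0 | b.a.0) ⊢ -b-> n18
  n14 = 0 | 0 | 0 ⊢ ∅
  n15 = ((0 + 0) | b.0 + (0 + 0) | a.0) | ((a.0 + 0) | 0) ⊢ -a-> n17, -a-> n19, -b-> n17
  n16 = ((0 + 0) | b.0 + (0 + 0) | a.0) | (0 | a.0) ⊢ -a-> n18, -a-> n19, -b-> n18
  n17 = (0 + 0) | 0 | ((a.0 + 0) | 0) ⊢ -a-> n20
  n18 = (0 + 0) | 0 | (0 | a.0) ⊢ -a-> n20
  n19 = ((0 + 0) | b.0 + (0 + 0) | a.0) | (0 | 0) ⊢ -a-> n20, -b-> n20
  n20 = (0 + 0) | 0 | (0 | 0) ⊢ ∅
Coarsest stable partition (strong bisimilarity classes):
  B0 = {m0, n0}
  B1 = {m4, n4}
  B2 = {m6, n6}
  B3 = {m13, m2, n13, n2}
  B4 = {m17, m18, m7, n17, n18, n7}
  B5 = {m14, m20, n14, n20}
  B6 = {m12, n12}
  B7 = {m10, n10}
  B8 = {m15, m16, n15, n16}
  B9 = {m19, n19}
  B10 = {m9, n9}
  B11 = {m1, n1}
  B12 = {m5, n5}
  B13 = {m11, n11}
  B14 = {m3, n3}
  B15 = {m8, n8}
m0 ∈ B0, n0 ∈ B0 → same block
Bisimilar ⇒ trace-equivalent.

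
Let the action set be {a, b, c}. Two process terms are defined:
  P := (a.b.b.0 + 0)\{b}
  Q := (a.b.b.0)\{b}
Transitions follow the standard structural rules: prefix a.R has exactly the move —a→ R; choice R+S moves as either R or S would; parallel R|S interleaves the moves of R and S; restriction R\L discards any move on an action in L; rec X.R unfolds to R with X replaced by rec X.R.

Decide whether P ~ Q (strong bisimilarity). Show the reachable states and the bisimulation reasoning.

P ~ Q

Reachable graph of P (2 states):
  p0 = (a.b.b.0 + 0)\{b} has moves —a→ p1
  p1 = (b.b.0)\{b} has moves ·
Reachable graph of Q (2 states):
  q0 = (a.b.b.0)\{b} has moves —a→ q1
  q1 = (b.b.0)\{b} has moves ·
Bisimilarity quotient blocks:
  B0 = {p0, q0}
  B1 = {p1, q1}
p0 ∈ B0, q0 ∈ B0 → same block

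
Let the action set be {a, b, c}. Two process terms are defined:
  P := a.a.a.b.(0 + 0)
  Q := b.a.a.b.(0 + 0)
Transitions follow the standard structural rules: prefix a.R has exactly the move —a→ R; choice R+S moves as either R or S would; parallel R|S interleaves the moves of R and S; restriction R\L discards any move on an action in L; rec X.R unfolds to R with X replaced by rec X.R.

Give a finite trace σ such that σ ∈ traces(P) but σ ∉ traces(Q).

a

P's transition system — 5 states:
  u0 = a.a.a.b.(0 + 0) :: =a=> u1
  u1 = a.a.b.(0 + 0) :: =a=> u2
  u2 = a.b.(0 + 0) :: =a=> u3
  u3 = b.(0 + 0) :: =b=> u4
  u4 = 0 + 0 :: ·
Q's transition system — 5 states:
  v0 = b.a.a.b.(0 + 0) :: =b=> v1
  v1 = a.a.b.(0 + 0) :: =a=> v2
  v2 = a.b.(0 + 0) :: =a=> v3
  v3 = b.(0 + 0) :: =b=> v4
  v4 = 0 + 0 :: ·
Run σ = ⟨a⟩ on P: start {u0}
  step 1 (a): {u1}
  P completes σ.
Run σ = ⟨a⟩ on Q: start {v0}
  step 1 (a): ∅ (Q stuck)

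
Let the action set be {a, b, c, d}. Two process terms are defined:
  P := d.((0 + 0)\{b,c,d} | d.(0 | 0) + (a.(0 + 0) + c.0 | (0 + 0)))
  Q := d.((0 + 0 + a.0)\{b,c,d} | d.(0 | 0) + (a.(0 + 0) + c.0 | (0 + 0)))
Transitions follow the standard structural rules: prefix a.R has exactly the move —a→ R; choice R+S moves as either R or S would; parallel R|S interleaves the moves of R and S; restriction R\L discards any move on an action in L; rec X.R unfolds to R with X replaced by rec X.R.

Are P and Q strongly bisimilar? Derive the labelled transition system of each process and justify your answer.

Reachable graph of P (5 states):
  u0 = d.((0 + 0)\{b,c,d} | d.(0 | 0) + (a.(0 + 0) + c.0 | (0 + 0))) ⊢ -d-> u1
  u1 = (0 + 0)\{b,c,d} | d.(0 | 0) + (a.(0 + 0) + c.0 | (0 + 0)) ⊢ -a-> u2, -c-> u3, -d-> u4
  u2 = 0 + 0 ⊢ ∅
  u3 = 0 | (0 + 0) ⊢ ∅
  u4 = (0 + 0)\{b,c,d} | (0 | 0) ⊢ ∅
Reachable graph of Q (7 states):
  v0 = d.((0 + 0 + a.0)\{b,c,d} | d.(0 | 0) + (a.(0 + 0) + c.0 | (0 + 0))) ⊢ -d-> v1
  v1 = (0 + 0 + a.0)\{b,c,d} | d.(0 | 0) + (a.(0 + 0) + c.0 | (0 + 0)) ⊢ -a-> v2, -a-> v3, -c-> v4, -d-> v5
  v2 = 0 + 0 ⊢ ∅
  v3 = 0\{b,c,d} | d.(0 | 0) ⊢ -d-> v6
  v4 = 0 | (0 + 0) ⊢ ∅
  v5 = (0 + 0 + a.0)\{b,c,d} | (0 | 0) ⊢ -a-> v6
  v6 = 0\{b,c,d} | (0 | 0) ⊢ ∅
Coarsest stable partition (strong bisimilarity classes):
  B0 = {u0}
  B1 = {u1}
  B2 = {u2, u3, u4, v2, v4, v6}
  B3 = {v0}
  B4 = {v1}
  B5 = {v5}
  B6 = {v3}
u0 ∈ B0, v0 ∈ B3 → different blocks

NO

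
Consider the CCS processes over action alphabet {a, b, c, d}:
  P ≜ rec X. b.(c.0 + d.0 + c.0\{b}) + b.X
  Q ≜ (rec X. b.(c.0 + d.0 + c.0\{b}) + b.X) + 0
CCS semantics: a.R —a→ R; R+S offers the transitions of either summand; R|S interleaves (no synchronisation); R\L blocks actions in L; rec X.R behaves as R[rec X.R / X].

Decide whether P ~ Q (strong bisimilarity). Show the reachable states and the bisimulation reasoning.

P's transition system — 4 states:
  p0 = rec X. b.(c.0 + d.0 + c.0\{b}) + b.X has moves ··b··> p0, ··b··> p1
  p1 = c.0 + d.0 + c.0\{b} has moves ··c··> p2, ··c··> p3, ··d··> p2
  p2 = 0 has moves stopped
  p3 = 0\{b} has moves stopped
Q's transition system — 5 states:
  q0 = (rec X. b.(c.0 + d.0 + c.0\{b}) + b.X) + 0 has moves ··b··> q1, ··b··> q2
  q1 = c.0 + d.0 + c.0\{b} has moves ··c··> q3, ··c··> q4, ··d··> q3
  q2 = rec X. b.(c.0 + d.0 + c.0\{b}) + b.X has moves ··b··> q1, ··b··> q2
  q3 = 0 has moves stopped
  q4 = 0\{b} has moves stopped
Bisimilarity quotient blocks:
  B0 = {p0, q0, q2}
  B1 = {p1, q1}
  B2 = {p2, p3, q3, q4}
p0 ∈ B0, q0 ∈ B0 → same block

bisimilar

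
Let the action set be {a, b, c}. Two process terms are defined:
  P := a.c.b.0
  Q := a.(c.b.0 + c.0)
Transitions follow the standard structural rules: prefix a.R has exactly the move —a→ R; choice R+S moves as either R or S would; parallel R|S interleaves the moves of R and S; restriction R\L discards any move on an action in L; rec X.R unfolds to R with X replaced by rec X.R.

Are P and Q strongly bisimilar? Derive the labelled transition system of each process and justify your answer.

LTS(P): 4 reachable states
  u0 = a.c.b.0 → -a-> u1
  u1 = c.b.0 → -c-> u2
  u2 = b.0 → -b-> u3
  u3 = 0 → deadlocked
LTS(Q): 4 reachable states
  v0 = a.(c.b.0 + c.0) → -a-> v1
  v1 = c.b.0 + c.0 → -c-> v2, -c-> v3
  v2 = 0 → deadlocked
  v3 = b.0 → -b-> v2
Bisimilarity quotient blocks:
  B0 = {u0}
  B1 = {u1}
  B2 = {u2, v3}
  B3 = {u3, v2}
  B4 = {v0}
  B5 = {v1}
u0 ∈ B0, v0 ∈ B4 → different blocks

P ≁ Q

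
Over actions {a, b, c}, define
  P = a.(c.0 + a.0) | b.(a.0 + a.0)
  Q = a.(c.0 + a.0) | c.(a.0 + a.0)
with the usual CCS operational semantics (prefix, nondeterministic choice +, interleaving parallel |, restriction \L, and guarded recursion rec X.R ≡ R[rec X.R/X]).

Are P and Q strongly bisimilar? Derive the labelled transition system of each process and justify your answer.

LTS(P): 9 reachable states
  s0 = a.(c.0 + a.0) | b.(a.0 + a.0) → -a-> s1, -b-> s2
  s1 = (c.0 + a.0) | b.(a.0 + a.0) → -a-> s3, -b-> s4, -c-> s3
  s2 = a.(c.0 + a.0) | (a.0 + a.0) → -a-> s4, -a-> s5
  s3 = 0 | b.(a.0 + a.0) → -b-> s6
  s4 = (c.0 + a.0) | (a.0 + a.0) → -a-> s6, -a-> s7, -c-> s6
  s5 = a.(c.0 + a.0) | 0 → -a-> s7
  s6 = 0 | (a.0 + a.0) → -a-> s8
  s7 = (c.0 + a.0) | 0 → -a-> s8, -c-> s8
  s8 = 0 | 0 → stopped
LTS(Q): 9 reachable states
  t0 = a.(c.0 + a.0) | c.(a.0 + a.0) → -a-> t1, -c-> t2
  t1 = (c.0 + a.0) | c.(a.0 + a.0) → -a-> t3, -c-> t3, -c-> t4
  t2 = a.(c.0 + a.0) | (a.0 + a.0) → -a-> t4, -a-> t5
  t3 = 0 | c.(a.0 + a.0) → -c-> t6
  t4 = (c.0 + a.0) | (a.0 + a.0) → -a-> t6, -a-> t7, -c-> t6
  t5 = a.(c.0 + a.0) | 0 → -a-> t7
  t6 = 0 | (a.0 + a.0) → -a-> t8
  t7 = (c.0 + a.0) | 0 → -a-> t8, -c-> t8
  t8 = 0 | 0 → stopped
Coarsest stable partition (strong bisimilarity classes):
  B0 = {s0}
  B1 = {s1}
  B2 = {s3}
  B3 = {s6, t6}
  B4 = {s8, t8}
  B5 = {s4, t4}
  B6 = {s7, t7}
  B7 = {s2, t2}
  B8 = {s5, t5}
  B9 = {t0}
  B10 = {t1}
  B11 = {t3}
s0 ∈ B0, t0 ∈ B9 → different blocks

not bisimilar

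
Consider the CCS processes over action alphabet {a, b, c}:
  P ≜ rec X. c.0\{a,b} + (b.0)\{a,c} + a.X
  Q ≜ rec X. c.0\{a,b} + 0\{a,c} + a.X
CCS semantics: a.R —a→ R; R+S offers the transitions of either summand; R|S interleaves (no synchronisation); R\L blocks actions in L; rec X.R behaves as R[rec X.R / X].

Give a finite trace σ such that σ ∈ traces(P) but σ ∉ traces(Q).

P's transition system — 3 states:
  p0 = rec X. c.0\{a,b} + (b.0)\{a,c} + a.X → —a→ p0, —b→ p1, —c→ p2
  p1 = 0\{a,c} → deadlocked
  p2 = 0\{a,b} → deadlocked
Q's transition system — 2 states:
  q0 = rec X. c.0\{a,b} + 0\{a,c} + a.X → —a→ q0, —c→ q1
  q1 = 0\{a,b} → deadlocked
Run σ = ⟨b⟩ on P: start {p0}
  step 1 (b): {p1}
  ✓ P
Run σ = ⟨b⟩ on Q: start {q0}
  step 1 (b): no successor for Q

b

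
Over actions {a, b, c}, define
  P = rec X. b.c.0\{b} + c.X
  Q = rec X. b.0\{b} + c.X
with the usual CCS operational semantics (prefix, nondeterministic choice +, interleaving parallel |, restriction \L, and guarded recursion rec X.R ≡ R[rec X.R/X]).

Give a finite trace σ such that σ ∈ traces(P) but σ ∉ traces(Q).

P's transition system — 3 states:
  p0 = rec X. b.c.0\{b} + c.X → --b--▸ p1, --c--▸ p0
  p1 = c.0\{b} → --c--▸ p2
  p2 = 0\{b} → stopped
Q's transition system — 2 states:
  q0 = rec X. b.0\{b} + c.X → --b--▸ q1, --c--▸ q0
  q1 = 0\{b} → stopped
Trace ⟨bc⟩ through P, begin at {p0}:
  [1] b ⇒ {p1}
  [2] c ⇒ {p2}
  P completes σ.
Trace ⟨bc⟩ through Q, begin at {q0}:
  [1] b ⇒ {q1}
  [2] c ⇒ ∅ (Q stuck)

bc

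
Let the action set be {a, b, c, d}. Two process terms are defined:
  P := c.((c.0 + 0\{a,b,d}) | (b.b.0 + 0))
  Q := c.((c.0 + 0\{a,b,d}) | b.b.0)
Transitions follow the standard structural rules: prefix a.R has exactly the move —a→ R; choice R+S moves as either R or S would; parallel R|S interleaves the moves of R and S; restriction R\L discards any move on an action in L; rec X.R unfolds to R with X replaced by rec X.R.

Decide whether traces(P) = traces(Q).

Reachable graph of P (7 states):
  m0 = c.((c.0 + 0\{a,b,d}) | (b.b.0 + 0)) ⊢ =c=> m1
  m1 = (c.0 + 0\{a,b,d}) | (b.b.0 + 0) ⊢ =b=> m2, =c=> m3
  m2 = (c.0 + 0\{a,b,d}) | b.0 ⊢ =b=> m4, =c=> m5
  m3 = 0 | (b.b.0 + 0) ⊢ =b=> m5
  m4 = (c.0 + 0\{a,b,d}) | 0 ⊢ =c=> m6
  m5 = 0 | b.0 ⊢ =b=> m6
  m6 = 0 | 0 ⊢ ·
Reachable graph of Q (7 states):
  n0 = c.((c.0 + 0\{a,b,d}) | b.b.0) ⊢ =c=> n1
  n1 = (c.0 + 0\{a,b,d}) | b.b.0 ⊢ =b=> n2, =c=> n3
  n2 = (c.0 + 0\{a,b,d}) | b.0 ⊢ =b=> n4, =c=> n5
  n3 = 0 | b.b.0 ⊢ =b=> n5
  n4 = (c.0 + 0\{a,b,d}) | 0 ⊢ =c=> n6
  n5 = 0 | b.0 ⊢ =b=> n6
  n6 = 0 | 0 ⊢ ·
Partition-refinement fixed point:
  B0 = {m0, n0}
  B1 = {m1, n1}
  B2 = {m2, n2}
  B3 = {m5, n5}
  B4 = {m6, n6}
  B5 = {m4, n4}
  B6 = {m3, n3}
m0 ∈ B0, n0 ∈ B0 → same block
Bisimilar ⇒ trace-equivalent.

traces(P) = traces(Q)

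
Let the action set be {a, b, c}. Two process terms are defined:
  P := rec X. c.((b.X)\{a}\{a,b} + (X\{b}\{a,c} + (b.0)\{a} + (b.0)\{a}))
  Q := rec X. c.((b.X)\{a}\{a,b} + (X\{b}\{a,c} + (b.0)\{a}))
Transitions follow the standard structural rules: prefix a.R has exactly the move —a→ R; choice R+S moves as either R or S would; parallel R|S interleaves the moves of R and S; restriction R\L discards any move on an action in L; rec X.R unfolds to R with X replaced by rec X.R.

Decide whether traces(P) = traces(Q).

Reachable graph of P (3 states):
  p0 = rec X. c.((b.X)\{a}\{a,b} + (X\{b}\{a,c} + (b.0)\{a} + (b.0)\{a})) | =c=> p1
  p1 = (b.(rec X. c.((b.X)\{a}\{a,b} + (X\{b}\{a,c} + (b.0)\{a} + (b.0)\{a}))))\{a}\{a,b} + ((rec X. c.((b.X)\{a}\{a,b} + (X\{b}\{a,c} + (b.0)\{a} + (b.0)\{a})))\{b}\{a,c} + (b.0)\{a} + (b.0)\{a}) | =b=> p2
  p2 = 0\{a} | ∅
Reachable graph of Q (3 states):
  q0 = rec X. c.((b.X)\{a}\{a,b} + (X\{b}\{a,c} + (b.0)\{a})) | =c=> q1
  q1 = (b.(rec X. c.((b.X)\{a}\{a,b} + (X\{b}\{a,c} + (b.0)\{a}))))\{a}\{a,b} + ((rec X. c.((b.X)\{a}\{a,b} + (X\{b}\{a,c} + (b.0)\{a})))\{b}\{a,c} + (b.0)\{a}) | =b=> q2
  q2 = 0\{a} | ∅
Coarsest stable partition (strong bisimilarity classes):
  B0 = {p0, q0}
  B1 = {p1, q1}
  B2 = {p2, q2}
p0 ∈ B0, q0 ∈ B0 → same block
Bisimilar ⇒ trace-equivalent.

YES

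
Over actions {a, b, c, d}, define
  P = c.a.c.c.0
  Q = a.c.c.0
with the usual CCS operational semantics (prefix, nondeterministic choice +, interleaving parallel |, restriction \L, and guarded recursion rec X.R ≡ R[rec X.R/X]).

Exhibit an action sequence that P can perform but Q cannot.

c

P's transition system — 5 states:
  u0 = c.a.c.c.0 ⊢ =c=> u1
  u1 = a.c.c.0 ⊢ =a=> u2
  u2 = c.c.0 ⊢ =c=> u3
  u3 = c.0 ⊢ =c=> u4
  u4 = 0 ⊢ ·
Q's transition system — 4 states:
  v0 = a.c.c.0 ⊢ =a=> v1
  v1 = c.c.0 ⊢ =c=> v2
  v2 = c.0 ⊢ =c=> v3
  v3 = 0 ⊢ ·
Run σ = ⟨c⟩ on P: start {u0}
  [1] c ⇒ {u1}
  P completes σ.
Run σ = ⟨c⟩ on Q: start {v0}
  [1] c ⇒ ∅ (Q stuck)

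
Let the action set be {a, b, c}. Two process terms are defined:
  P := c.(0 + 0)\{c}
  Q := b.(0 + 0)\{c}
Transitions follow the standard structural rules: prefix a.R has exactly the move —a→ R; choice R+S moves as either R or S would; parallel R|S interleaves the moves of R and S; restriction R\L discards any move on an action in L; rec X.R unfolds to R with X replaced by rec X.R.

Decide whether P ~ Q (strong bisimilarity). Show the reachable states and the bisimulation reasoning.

NO

P's transition system — 2 states:
  m0 = c.(0 + 0)\{c} :: --c--▸ m1
  m1 = (0 + 0)\{c} :: ∅
Q's transition system — 2 states:
  n0 = b.(0 + 0)\{c} :: --b--▸ n1
  n1 = (0 + 0)\{c} :: ∅
Coarsest stable partition (strong bisimilarity classes):
  B0 = {m0}
  B1 = {m1, n1}
  B2 = {n0}
m0 ∈ B0, n0 ∈ B2 → different blocks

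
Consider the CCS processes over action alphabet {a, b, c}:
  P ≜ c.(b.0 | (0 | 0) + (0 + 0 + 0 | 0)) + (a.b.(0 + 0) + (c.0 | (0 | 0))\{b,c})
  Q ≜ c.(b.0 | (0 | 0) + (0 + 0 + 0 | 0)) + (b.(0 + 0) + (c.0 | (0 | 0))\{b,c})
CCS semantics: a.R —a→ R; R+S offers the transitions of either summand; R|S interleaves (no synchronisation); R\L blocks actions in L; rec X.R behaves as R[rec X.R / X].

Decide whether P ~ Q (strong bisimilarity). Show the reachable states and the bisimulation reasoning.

LTS(P): 5 reachable states
  p0 = c.(b.0 | (0 | 0) + (0 + 0 + 0 | 0)) + (a.b.(0 + 0) + (c.0 | (0 | 0))\{b,c}) | ··a··> p1, ··c··> p2
  p1 = b.(0 + 0) | ··b··> p3
  p2 = b.0 | (0 | 0) + (0 + 0 + 0 | 0) | ··b··> p4
  p3 = 0 + 0 | ∅
  p4 = 0 | (0 | 0) | ∅
LTS(Q): 4 reachable states
  q0 = c.(b.0 | (0 | 0) + (0 + 0 + 0 | 0)) + (b.(0 + 0) + (c.0 | (0 | 0))\{b,c}) | ··b··> q1, ··c··> q2
  q1 = 0 + 0 | ∅
  q2 = b.0 | (0 | 0) + (0 + 0 + 0 | 0) | ··b··> q3
  q3 = 0 | (0 | 0) | ∅
Coarsest stable partition (strong bisimilarity classes):
  B0 = {p0}
  B1 = {p1, p2, q2}
  B2 = {p3, p4, q1, q3}
  B3 = {q0}
p0 ∈ B0, q0 ∈ B3 → different blocks

NO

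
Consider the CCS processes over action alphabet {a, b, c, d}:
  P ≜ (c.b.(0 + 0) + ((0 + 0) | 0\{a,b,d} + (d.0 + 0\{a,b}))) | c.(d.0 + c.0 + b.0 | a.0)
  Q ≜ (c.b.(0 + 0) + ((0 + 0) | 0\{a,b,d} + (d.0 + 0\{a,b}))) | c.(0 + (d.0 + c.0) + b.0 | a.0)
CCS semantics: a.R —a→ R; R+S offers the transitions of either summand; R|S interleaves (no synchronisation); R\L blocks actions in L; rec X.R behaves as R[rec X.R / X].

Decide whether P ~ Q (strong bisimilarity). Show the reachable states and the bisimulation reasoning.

LTS(P): 24 reachable states
  s0 = (c.b.(0 + 0) + ((0 + 0) | 0\{a,b,d} + (d.0 + 0\{a,b}))) | c.(d.0 + c.0 + b.0 | a.0) | -c-> s1, -c-> s2, -d-> s3
  s1 = (c.b.(0 + 0) + ((0 + 0) | 0\{a,b,d} + (d.0 + 0\{a,b}))) | (d.0 + c.0 + b.0 | a.0) | -a-> s4, -b-> s5, -c-> s6, -c-> s7, -d-> s6, -d-> s8
  s2 = b.(0 + 0) | c.(d.0 + c.0 + b.0 | a.0) | -b-> s9, -c-> s7
  s3 = 0 | c.(d.0 + c.0 + b.0 | a.0) | -c-> s8
  s4 = (c.b.(0 + 0) + ((0 + 0) | 0\{a,b,d} + (d.0 + 0\{a,b}))) | (b.0 | 0) | -b-> s10, -c-> s11, -d-> s12
  s5 = (c.b.(0 + 0) + ((0 + 0) | 0\{a,b,d} + (d.0 + 0\{a,b}))) | (0 | a.0) | -a-> s10, -c-> s13, -d-> s14
  s6 = (c.b.(0 + 0) + ((0 + 0) | 0\{a,b,d} + (d.0 + 0\{a,b}))) | 0 | -c-> s15, -d-> s16
  s7 = b.(0 + 0) | (d.0 + c.0 + b.0 | a.0) | -a-> s11, -b-> s13, -b-> s17, -c-> s15, -d-> s15
  s8 = 0 | (d.0 + c.0 + b.0 | a.0) | -a-> s12, -b-> s14, -c-> s16, -d-> s16
  s9 = (0 + 0) | c.(d.0 + c.0 + b.0 | a.0) | -c-> s17
  s10 = (c.b.(0 + 0) + ((0 + 0) | 0\{a,b,d} + (d.0 + 0\{a,b}))) | (0 | 0) | -c-> s18, -d-> s19
  s11 = b.(0 + 0) | (b.0 | 0) | -b-> s18, -b-> s20
  s12 = 0 | (b.0 | 0) | -b-> s19
  s13 = b.(0 + 0) | (0 | a.0) | -a-> s18, -b-> s21
  s14 = 0 | (0 | a.0) | -a-> s19
  s15 = b.(0 + 0) | 0 | -b-> s22
  s16 = 0 | 0 | (no moves)
  s17 = (0 + 0) | (d.0 + c.0 + b.0 | a.0) | -a-> s20, -b-> s21, -c-> s22, -d-> s22
  s18 = b.(0 + 0) | (0 | 0) | -b-> s23
  s19 = 0 | (0 | 0) | (no moves)
  s20 = (0 + 0) | (b.0 | 0) | -b-> s23
  s21 = (0 + 0) | (0 | a.0) | -a-> s23
  s22 = (0 + 0) | 0 | (no moves)
  s23 = (0 + 0) | (0 | 0) | (no moves)
LTS(Q): 24 reachable states
  t0 = (c.b.(0 + 0) + ((0 + 0) | 0\{a,b,d} + (d.0 + 0\{a,b}))) | c.(0 + (d.0 + c.0) + b.0 | a.0) | -c-> t1, -c-> t2, -d-> t3
  t1 = (c.b.(0 + 0) + ((0 + 0) | 0\{a,b,d} + (d.0 + 0\{a,b}))) | (0 + (d.0 + c.0) + b.0 | a.0) | -a-> t4, -b-> t5, -c-> t6, -c-> t7, -d-> t6, -d-> t8
  t2 = b.(0 + 0) | c.(0 + (d.0 + c.0) + b.0 | a.0) | -b-> t9, -c-> t7
  t3 = 0 | c.(0 + (d.0 + c.0) + b.0 | a.0) | -c-> t8
  t4 = (c.b.(0 + 0) + ((0 + 0) | 0\{a,b,d} + (d.0 + 0\{a,b}))) | (b.0 | 0) | -b-> t10, -c-> t11, -d-> t12
  t5 = (c.b.(0 + 0) + ((0 + 0) | 0\{a,b,d} + (d.0 + 0\{a,b}))) | (0 | a.0) | -a-> t10, -c-> t13, -d-> t14
  t6 = (c.b.(0 + 0) + ((0 + 0) | 0\{a,b,d} + (d.0 + 0\{a,b}))) | 0 | -c-> t15, -d-> t16
  t7 = b.(0 + 0) | (0 + (d.0 + c.0) + b.0 | a.0) | -a-> t11, -b-> t13, -b-> t17, -c-> t15, -d-> t15
  t8 = 0 | (0 + (d.0 + c.0) + b.0 | a.0) | -a-> t12, -b-> t14, -c-> t16, -d-> t16
  t9 = (0 + 0) | c.(0 + (d.0 + c.0) + b.0 | a.0) | -c-> t17
  t10 = (c.b.(0 + 0) + ((0 + 0) | 0\{a,b,d} + (d.0 + 0\{a,b}))) | (0 | 0) | -c-> t18, -d-> t19
  t11 = b.(0 + 0) | (b.0 | 0) | -b-> t18, -b-> t20
  t12 = 0 | (b.0 | 0) | -b-> t19
  t13 = b.(0 + 0) | (0 | a.0) | -a-> t18, -b-> t21
  t14 = 0 | (0 | a.0) | -a-> t19
  t15 = b.(0 + 0) | 0 | -b-> t22
  t16 = 0 | 0 | (no moves)
  t17 = (0 + 0) | (0 + (d.0 + c.0) + b.0 | a.0) | -a-> t20, -b-> t21, -c-> t22, -d-> t22
  t18 = b.(0 + 0) | (0 | 0) | -b-> t23
  t19 = 0 | (0 | 0) | (no moves)
  t20 = (0 + 0) | (b.0 | 0) | -b-> t23
  t21 = (0 + 0) | (0 | a.0) | -a-> t23
  t22 = (0 + 0) | 0 | (no moves)
  t23 = (0 + 0) | (0 | 0) | (no moves)
Bisimilarity quotient blocks:
  B0 = {s0, t0}
  B1 = {s3, s9, t3, t9}
  B2 = {s17, s8, t17, t8}
  B3 = {s12, s15, s18, s20, t12, t15, t18, t20}
  B4 = {s16, s19, s22, s23, t16, t19, t22, t23}
  B5 = {s14, s21, t14, t21}
  B6 = {s1, t1}
  B7 = {s7, t7}
  B8 = {s11, t11}
  B9 = {s13, t13}
  B10 = {s5, t5}
  B11 = {s10, s6, t10, t6}
  B12 = {s4, t4}
  B13 = {s2, t2}
s0 ∈ B0, t0 ∈ B0 → same block

bisimilar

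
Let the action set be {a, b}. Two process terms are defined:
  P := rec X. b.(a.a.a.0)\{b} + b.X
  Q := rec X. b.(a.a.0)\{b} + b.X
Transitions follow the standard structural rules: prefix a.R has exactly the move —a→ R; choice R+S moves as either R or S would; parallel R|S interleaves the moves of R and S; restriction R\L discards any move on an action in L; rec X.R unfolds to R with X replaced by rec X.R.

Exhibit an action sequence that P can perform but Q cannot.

baaa

Reachable graph of P (5 states):
  u0 = rec X. b.(a.a.a.0)\{b} + b.X | -b-> u0, -b-> u1
  u1 = (a.a.a.0)\{b} | -a-> u2
  u2 = (a.a.0)\{b} | -a-> u3
  u3 = (a.0)\{b} | -a-> u4
  u4 = 0\{b} | stopped
Reachable graph of Q (4 states):
  v0 = rec X. b.(a.a.0)\{b} + b.X | -b-> v0, -b-> v1
  v1 = (a.a.0)\{b} | -a-> v2
  v2 = (a.0)\{b} | -a-> v3
  v3 = 0\{b} | stopped
Trace ⟨baaa⟩ through P, begin at {u0}:
  step 1 (b): {u0, u1}
  step 2 (a): {u2}
  step 3 (a): {u3}
  step 4 (a): {u4}
  — P admits the full trace.
Trace ⟨baaa⟩ through Q, begin at {v0}:
  step 1 (b): {v0, v1}
  step 2 (a): {v2}
  step 3 (a): {v3}
  step 4 (a): no successor for Q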